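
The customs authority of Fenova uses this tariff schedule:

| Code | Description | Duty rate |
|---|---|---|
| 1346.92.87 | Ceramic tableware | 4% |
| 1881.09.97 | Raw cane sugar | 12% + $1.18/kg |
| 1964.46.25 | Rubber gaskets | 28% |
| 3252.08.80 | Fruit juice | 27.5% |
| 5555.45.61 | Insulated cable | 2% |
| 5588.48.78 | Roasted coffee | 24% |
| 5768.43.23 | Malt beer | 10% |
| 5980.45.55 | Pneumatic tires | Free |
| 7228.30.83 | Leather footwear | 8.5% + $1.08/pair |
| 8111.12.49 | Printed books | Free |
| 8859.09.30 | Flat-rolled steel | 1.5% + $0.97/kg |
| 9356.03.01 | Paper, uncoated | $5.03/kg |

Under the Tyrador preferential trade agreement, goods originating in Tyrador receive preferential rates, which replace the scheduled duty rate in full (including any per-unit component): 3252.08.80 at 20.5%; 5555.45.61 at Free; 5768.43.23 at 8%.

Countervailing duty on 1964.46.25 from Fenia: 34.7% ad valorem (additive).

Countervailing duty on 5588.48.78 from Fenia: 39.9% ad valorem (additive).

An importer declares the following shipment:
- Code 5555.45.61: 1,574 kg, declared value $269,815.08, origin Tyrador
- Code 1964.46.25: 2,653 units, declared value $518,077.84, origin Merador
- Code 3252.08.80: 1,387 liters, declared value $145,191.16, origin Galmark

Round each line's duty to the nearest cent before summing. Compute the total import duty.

$184,989.37

Line 1 (5555.45.61, Tyrador, 1,574 kg, $269,815.08):
Base rate for 5555.45.61 is 2%.
Origin Tyrador qualifies under the Fenova–Tyrador agreement and 5555.45.61 is covered: preferential rate Free applies instead.
Duty = $269,815.08 × 0% = $0.00.
Line 2 (1964.46.25, Merador, 2,653 units, $518,077.84):
Base rate for 1964.46.25 is 28%.
The additional-duty order on 1964.46.25 targets Fenia, not Merador; it does not apply.
Duty = $518,077.84 × 28% = $145,061.80.
Line 3 (3252.08.80, Galmark, 1,387 liters, $145,191.16):
Base rate for 3252.08.80 is 27.5%.
3252.08.80 has an FTA preferential rate, but origin Galmark is not Tyrador; base rate stands.
Duty = $145,191.16 × 27.5% = $39,927.57.
Total = $0.00 + $145,061.80 + $39,927.57 = $184,989.37.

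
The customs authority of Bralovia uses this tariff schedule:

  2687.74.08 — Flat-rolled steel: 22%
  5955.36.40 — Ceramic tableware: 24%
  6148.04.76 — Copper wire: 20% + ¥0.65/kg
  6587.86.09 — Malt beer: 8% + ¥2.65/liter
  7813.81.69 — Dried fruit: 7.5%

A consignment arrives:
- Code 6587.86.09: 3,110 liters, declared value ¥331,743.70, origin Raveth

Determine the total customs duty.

Line 1 (6587.86.09, Raveth, 3,110 liters, ¥331,743.70):
Base rate for 6587.86.09 is 8% + ¥2.65/liter.
Duty = ¥331,743.70 × 8% + 3,110 × ¥2.65 = ¥34,781.00.

¥34,781.00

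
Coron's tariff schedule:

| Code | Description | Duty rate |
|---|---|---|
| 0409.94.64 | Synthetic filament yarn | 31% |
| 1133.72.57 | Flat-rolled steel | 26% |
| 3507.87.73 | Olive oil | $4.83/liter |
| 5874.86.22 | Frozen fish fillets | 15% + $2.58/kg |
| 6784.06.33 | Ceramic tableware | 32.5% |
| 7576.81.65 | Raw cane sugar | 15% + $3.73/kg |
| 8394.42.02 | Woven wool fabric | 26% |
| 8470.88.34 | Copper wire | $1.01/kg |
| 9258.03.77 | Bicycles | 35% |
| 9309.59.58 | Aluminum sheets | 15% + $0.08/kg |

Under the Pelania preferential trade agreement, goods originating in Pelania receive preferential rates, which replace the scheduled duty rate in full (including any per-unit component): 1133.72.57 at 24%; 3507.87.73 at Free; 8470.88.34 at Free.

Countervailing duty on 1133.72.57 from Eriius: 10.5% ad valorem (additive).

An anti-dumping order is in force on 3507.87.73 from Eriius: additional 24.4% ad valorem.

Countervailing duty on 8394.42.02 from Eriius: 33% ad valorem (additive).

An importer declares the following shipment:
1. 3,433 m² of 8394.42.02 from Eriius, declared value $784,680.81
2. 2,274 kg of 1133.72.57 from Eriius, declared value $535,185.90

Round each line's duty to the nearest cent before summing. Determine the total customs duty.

$658,304.53

Line 1 (8394.42.02, Eriius, 3,433 m², $784,680.81):
Base rate for 8394.42.02 is 26%.
Additional duty on 8394.42.02 from Eriius: +33%. Applied ad valorem rate: 26% + 33% = 59%.
Duty = $784,680.81 × 59% = $462,961.68.
Line 2 (1133.72.57, Eriius, 2,274 kg, $535,185.90):
Base rate for 1133.72.57 is 26%.
1133.72.57 has an FTA preferential rate, but origin Eriius is not Pelania; base rate stands.
Additional duty on 1133.72.57 from Eriius: +10.5%. Applied ad valorem rate: 26% + 10.5% = 36.5%.
Duty = $535,185.90 × 36.5% = $195,342.85.
Total = $462,961.68 + $195,342.85 = $658,304.53.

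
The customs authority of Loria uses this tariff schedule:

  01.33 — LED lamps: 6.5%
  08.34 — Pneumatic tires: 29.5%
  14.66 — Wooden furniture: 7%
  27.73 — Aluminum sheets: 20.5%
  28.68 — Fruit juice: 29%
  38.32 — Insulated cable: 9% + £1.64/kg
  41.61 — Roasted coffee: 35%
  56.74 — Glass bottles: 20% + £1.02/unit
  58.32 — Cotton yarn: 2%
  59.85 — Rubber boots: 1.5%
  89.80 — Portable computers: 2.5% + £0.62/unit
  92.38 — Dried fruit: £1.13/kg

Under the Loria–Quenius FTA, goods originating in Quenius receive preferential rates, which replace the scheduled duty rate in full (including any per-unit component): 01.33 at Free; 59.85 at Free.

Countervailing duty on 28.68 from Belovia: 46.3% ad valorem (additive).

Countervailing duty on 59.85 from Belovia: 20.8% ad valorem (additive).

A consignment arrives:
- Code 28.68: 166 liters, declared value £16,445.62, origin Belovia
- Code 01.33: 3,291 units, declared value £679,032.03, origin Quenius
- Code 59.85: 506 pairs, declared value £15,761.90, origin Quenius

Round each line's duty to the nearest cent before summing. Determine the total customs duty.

£12,383.55

Line 1 (28.68, Belovia, 166 liters, £16,445.62):
Base rate for 28.68 is 29%.
Additional duty on 28.68 from Belovia: +46.3%. Applied ad valorem rate: 29% + 46.3% = 75.3%.
Duty = £16,445.62 × 75.3% = £12,383.55.
Line 2 (01.33, Quenius, 3,291 units, £679,032.03):
Base rate for 01.33 is 6.5%.
Origin Quenius qualifies under the Loria–Quenius agreement and 01.33 is covered: preferential rate Free applies instead.
Duty = £679,032.03 × 0% = £0.00.
Line 3 (59.85, Quenius, 506 pairs, £15,761.90):
Base rate for 59.85 is 1.5%.
Origin Quenius qualifies under the Loria–Quenius agreement and 59.85 is covered: preferential rate Free applies instead.
The additional-duty order on 59.85 targets Belovia, not Quenius; it does not apply.
Duty = £15,761.90 × 0% = £0.00.
Total = £12,383.55 + £0.00 + £0.00 = £12,383.55.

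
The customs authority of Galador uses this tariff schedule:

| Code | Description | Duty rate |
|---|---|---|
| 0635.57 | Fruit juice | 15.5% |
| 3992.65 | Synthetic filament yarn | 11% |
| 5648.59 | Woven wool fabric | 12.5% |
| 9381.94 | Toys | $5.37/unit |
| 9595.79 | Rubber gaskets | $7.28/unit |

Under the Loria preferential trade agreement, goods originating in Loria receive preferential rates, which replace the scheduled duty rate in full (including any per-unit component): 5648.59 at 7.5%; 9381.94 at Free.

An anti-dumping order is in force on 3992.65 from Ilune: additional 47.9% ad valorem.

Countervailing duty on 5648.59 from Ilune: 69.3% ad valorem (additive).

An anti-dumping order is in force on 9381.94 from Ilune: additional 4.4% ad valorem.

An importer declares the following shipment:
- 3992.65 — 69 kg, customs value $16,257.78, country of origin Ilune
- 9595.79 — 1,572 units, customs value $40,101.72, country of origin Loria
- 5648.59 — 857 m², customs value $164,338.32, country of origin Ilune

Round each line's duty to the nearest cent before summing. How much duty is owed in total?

$155,448.74

Line 1 (3992.65, Ilune, 69 kg, $16,257.78):
Base rate for 3992.65 is 11%.
Additional duty on 3992.65 from Ilune: +47.9%. Applied ad valorem rate: 11% + 47.9% = 58.9%.
Duty = $16,257.78 × 58.9% = $9,575.83.
Line 2 (9595.79, Loria, 1,572 units, $40,101.72):
Base rate for 9595.79 is $7.28/unit.
Origin Loria is the FTA partner but 9595.79 is not on the preference list; base rate stands.
Duty = 1,572 × $7.28 = $11,444.16.
Line 3 (5648.59, Ilune, 857 m², $164,338.32):
Base rate for 5648.59 is 12.5%.
5648.59 has an FTA preferential rate, but origin Ilune is not Loria; base rate stands.
Additional duty on 5648.59 from Ilune: +69.3%. Applied ad valorem rate: 12.5% + 69.3% = 81.8%.
Duty = $164,338.32 × 81.8% = $134,428.75.
Total = $9,575.83 + $11,444.16 + $134,428.75 = $155,448.74.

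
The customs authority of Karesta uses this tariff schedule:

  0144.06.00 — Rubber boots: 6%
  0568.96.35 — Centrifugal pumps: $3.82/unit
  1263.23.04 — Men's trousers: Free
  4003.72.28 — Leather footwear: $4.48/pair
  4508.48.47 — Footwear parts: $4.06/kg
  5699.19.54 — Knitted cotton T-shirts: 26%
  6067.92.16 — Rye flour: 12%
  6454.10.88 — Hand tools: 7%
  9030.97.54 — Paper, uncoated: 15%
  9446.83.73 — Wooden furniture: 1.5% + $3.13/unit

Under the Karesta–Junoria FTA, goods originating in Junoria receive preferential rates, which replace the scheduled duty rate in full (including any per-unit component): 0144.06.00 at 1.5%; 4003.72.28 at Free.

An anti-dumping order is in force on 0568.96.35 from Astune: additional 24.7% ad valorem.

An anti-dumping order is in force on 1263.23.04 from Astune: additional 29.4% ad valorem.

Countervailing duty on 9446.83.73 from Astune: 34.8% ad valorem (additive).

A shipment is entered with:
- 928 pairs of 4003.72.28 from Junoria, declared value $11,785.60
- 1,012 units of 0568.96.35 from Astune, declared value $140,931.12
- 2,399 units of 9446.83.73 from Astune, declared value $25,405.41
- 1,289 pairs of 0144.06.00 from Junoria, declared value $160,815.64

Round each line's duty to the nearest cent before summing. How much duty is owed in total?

$57,819.09

Line 1 (4003.72.28, Junoria, 928 pairs, $11,785.60):
Base rate for 4003.72.28 is $4.48/pair.
Origin Junoria qualifies under the Karesta–Junoria agreement and 4003.72.28 is covered: preferential rate Free applies instead.
Duty = $11,785.60 × 0% = $0.00.
Line 2 (0568.96.35, Astune, 1,012 units, $140,931.12):
Base rate for 0568.96.35 is $3.82/unit.
Additional duty on 0568.96.35 from Astune: +24.7% ad valorem. Applied ad valorem rate = 24.7%.
Duty = $140,931.12 × 24.7% + 1,012 × $3.82 = $38,675.83.
Line 3 (9446.83.73, Astune, 2,399 units, $25,405.41):
Base rate for 9446.83.73 is 1.5% + $3.13/unit.
Additional duty on 9446.83.73 from Astune: +34.8%. Applied ad valorem rate: 1.5% + 34.8% = 36.3%.
Duty = $25,405.41 × 36.3% + 2,399 × $3.13 = $16,731.03.
Line 4 (0144.06.00, Junoria, 1,289 pairs, $160,815.64):
Base rate for 0144.06.00 is 6%.
Origin Junoria qualifies under the Karesta–Junoria agreement and 0144.06.00 is covered: preferential rate 1.5% applies instead.
Duty = $160,815.64 × 1.5% = $2,412.23.
Total = $0.00 + $38,675.83 + $16,731.03 + $2,412.23 = $57,819.09.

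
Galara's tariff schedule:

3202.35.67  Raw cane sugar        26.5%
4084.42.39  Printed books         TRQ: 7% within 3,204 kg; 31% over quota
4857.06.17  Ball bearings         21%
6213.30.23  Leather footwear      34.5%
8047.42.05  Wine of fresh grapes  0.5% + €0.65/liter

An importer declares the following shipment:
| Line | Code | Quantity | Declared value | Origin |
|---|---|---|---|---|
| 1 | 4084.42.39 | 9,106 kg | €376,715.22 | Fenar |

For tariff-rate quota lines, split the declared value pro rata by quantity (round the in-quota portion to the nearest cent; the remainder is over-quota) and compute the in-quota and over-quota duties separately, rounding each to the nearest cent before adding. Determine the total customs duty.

€84,969.84

Line 1 (4084.42.39, Fenar, 9,106 kg, €376,715.22):
Code 4084.42.39 is under a tariff-rate quota (threshold 3,204 kg). In-quota: 3,204 kg at 7%; over-quota: 5,902 kg at 31%.
Pro-rata value split: in-quota = €376,715.22 × 3,204/9,106 = €132,549.48; over-quota = €376,715.22 − €132,549.48 = €244,165.74.
In-quota duty = €132,549.48 × 7% = €9,278.46. Over-quota duty = €244,165.74 × 31% = €75,691.38.
Line duty = €9,278.46 + €75,691.38 = €84,969.84.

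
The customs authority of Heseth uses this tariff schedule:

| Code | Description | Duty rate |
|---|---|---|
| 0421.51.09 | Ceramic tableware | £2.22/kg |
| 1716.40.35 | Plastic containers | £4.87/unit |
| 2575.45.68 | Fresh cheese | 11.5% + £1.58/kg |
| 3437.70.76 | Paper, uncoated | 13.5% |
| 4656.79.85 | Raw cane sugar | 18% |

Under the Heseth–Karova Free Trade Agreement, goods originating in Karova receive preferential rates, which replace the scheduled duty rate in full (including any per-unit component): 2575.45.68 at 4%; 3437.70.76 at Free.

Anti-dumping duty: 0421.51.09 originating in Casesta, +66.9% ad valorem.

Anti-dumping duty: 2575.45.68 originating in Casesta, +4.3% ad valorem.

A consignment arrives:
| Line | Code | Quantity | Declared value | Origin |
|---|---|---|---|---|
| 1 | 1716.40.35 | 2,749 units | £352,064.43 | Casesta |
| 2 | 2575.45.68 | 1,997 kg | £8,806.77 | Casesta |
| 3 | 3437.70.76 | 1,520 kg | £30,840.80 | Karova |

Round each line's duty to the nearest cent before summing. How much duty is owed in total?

Line 1 (1716.40.35, Casesta, 2,749 units, £352,064.43):
Base rate for 1716.40.35 is £4.87/unit.
Duty = 2,749 × £4.87 = £13,387.63.
Line 2 (2575.45.68, Casesta, 1,997 kg, £8,806.77):
Base rate for 2575.45.68 is 11.5% + £1.58/kg.
2575.45.68 has an FTA preferential rate, but origin Casesta is not Karova; base rate stands.
Additional duty on 2575.45.68 from Casesta: +4.3%. Applied ad valorem rate: 11.5% + 4.3% = 15.8%.
Duty = £8,806.77 × 15.8% + 1,997 × £1.58 = £4,546.73.
Line 3 (3437.70.76, Karova, 1,520 kg, £30,840.80):
Base rate for 3437.70.76 is 13.5%.
Origin Karova qualifies under the Heseth–Karova agreement and 3437.70.76 is covered: preferential rate Free applies instead.
Duty = £30,840.80 × 0% = £0.00.
Total = £13,387.63 + £4,546.73 + £0.00 = £17,934.36.

£17,934.36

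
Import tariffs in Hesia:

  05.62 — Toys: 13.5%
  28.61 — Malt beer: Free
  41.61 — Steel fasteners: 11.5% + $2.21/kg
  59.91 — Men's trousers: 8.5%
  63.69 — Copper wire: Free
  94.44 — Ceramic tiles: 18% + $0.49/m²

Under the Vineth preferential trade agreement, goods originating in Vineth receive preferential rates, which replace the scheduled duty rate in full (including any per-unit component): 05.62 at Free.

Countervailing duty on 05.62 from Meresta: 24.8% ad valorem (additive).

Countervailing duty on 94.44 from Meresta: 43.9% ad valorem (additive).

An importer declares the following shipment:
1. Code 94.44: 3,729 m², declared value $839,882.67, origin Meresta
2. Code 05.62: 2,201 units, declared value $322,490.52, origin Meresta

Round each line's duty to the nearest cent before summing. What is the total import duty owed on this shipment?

Line 1 (94.44, Meresta, 3,729 m², $839,882.67):
Base rate for 94.44 is 18% + $0.49/m².
Additional duty on 94.44 from Meresta: +43.9%. Applied ad valorem rate: 18% + 43.9% = 61.9%.
Duty = $839,882.67 × 61.9% + 3,729 × $0.49 = $521,714.58.
Line 2 (05.62, Meresta, 2,201 units, $322,490.52):
Base rate for 05.62 is 13.5%.
05.62 has an FTA preferential rate, but origin Meresta is not Vineth; base rate stands.
Additional duty on 05.62 from Meresta: +24.8%. Applied ad valorem rate: 13.5% + 24.8% = 38.3%.
Duty = $322,490.52 × 38.3% = $123,513.87.
Total = $521,714.58 + $123,513.87 = $645,228.45.

$645,228.45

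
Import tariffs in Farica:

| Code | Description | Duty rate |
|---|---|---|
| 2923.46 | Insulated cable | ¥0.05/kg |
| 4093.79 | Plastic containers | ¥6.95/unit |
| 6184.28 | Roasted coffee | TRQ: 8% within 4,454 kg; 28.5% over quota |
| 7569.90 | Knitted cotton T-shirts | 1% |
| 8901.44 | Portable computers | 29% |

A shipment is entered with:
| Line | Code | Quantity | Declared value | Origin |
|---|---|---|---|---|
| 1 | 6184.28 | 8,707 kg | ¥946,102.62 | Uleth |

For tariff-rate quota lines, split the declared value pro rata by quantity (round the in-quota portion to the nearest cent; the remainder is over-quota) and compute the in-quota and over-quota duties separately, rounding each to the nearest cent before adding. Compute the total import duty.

¥170,425.06

Line 1 (6184.28, Uleth, 8,707 kg, ¥946,102.62):
Code 6184.28 is under a tariff-rate quota (threshold 4,454 kg). In-quota: 4,454 kg at 8%; over-quota: 4,253 kg at 28.5%.
Pro-rata value split: in-quota = ¥946,102.62 × 4,454/8,707 = ¥483,971.64; over-quota = ¥946,102.62 − ¥483,971.64 = ¥462,130.98.
In-quota duty = ¥483,971.64 × 8% = ¥38,717.73. Over-quota duty = ¥462,130.98 × 28.5% = ¥131,707.33.
Line duty = ¥38,717.73 + ¥131,707.33 = ¥170,425.06.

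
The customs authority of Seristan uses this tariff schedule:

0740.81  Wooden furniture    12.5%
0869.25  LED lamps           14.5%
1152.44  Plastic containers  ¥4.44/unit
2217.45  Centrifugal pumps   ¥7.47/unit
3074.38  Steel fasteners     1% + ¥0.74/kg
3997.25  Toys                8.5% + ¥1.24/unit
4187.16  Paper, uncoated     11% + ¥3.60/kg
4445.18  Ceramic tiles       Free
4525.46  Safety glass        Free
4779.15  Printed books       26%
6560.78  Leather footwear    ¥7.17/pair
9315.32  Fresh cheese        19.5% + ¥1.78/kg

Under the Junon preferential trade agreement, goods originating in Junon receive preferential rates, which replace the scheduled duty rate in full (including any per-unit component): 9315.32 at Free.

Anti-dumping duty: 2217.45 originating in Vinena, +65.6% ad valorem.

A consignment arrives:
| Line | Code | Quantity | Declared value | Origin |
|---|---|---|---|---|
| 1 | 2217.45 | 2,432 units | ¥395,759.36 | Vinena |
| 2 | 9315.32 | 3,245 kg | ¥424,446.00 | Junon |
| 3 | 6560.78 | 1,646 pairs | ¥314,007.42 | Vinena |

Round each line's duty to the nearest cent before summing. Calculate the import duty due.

¥289,587.00

Line 1 (2217.45, Vinena, 2,432 units, ¥395,759.36):
Base rate for 2217.45 is ¥7.47/unit.
Additional duty on 2217.45 from Vinena: +65.6% ad valorem. Applied ad valorem rate = 65.6%.
Duty = ¥395,759.36 × 65.6% + 2,432 × ¥7.47 = ¥277,785.18.
Line 2 (9315.32, Junon, 3,245 kg, ¥424,446.00):
Base rate for 9315.32 is 19.5% + ¥1.78/kg.
Origin Junon qualifies under the Seristan–Junon agreement and 9315.32 is covered: preferential rate Free applies instead.
Duty = ¥424,446.00 × 0% = ¥0.00.
Line 3 (6560.78, Vinena, 1,646 pairs, ¥314,007.42):
Base rate for 6560.78 is ¥7.17/pair.
Duty = 1,646 × ¥7.17 = ¥11,801.82.
Total = ¥277,785.18 + ¥0.00 + ¥11,801.82 = ¥289,587.00.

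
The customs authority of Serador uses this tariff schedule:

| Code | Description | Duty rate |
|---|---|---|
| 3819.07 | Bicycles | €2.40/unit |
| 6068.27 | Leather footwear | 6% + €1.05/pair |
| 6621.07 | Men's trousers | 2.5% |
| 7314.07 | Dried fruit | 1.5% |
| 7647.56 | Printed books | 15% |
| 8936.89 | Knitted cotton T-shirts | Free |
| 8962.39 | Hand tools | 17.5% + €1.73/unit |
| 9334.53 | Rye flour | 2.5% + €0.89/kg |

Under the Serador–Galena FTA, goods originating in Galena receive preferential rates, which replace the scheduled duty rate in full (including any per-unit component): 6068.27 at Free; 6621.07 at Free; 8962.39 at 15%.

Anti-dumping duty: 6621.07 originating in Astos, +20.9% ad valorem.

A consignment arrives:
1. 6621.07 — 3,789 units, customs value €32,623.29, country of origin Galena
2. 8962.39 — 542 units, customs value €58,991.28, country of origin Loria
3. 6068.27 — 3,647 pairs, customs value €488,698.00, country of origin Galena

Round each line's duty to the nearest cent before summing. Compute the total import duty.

Line 1 (6621.07, Galena, 3,789 units, €32,623.29):
Base rate for 6621.07 is 2.5%.
Origin Galena qualifies under the Serador–Galena agreement and 6621.07 is covered: preferential rate Free applies instead.
The additional-duty order on 6621.07 targets Astos, not Galena; it does not apply.
Duty = €32,623.29 × 0% = €0.00.
Line 2 (8962.39, Loria, 542 units, €58,991.28):
Base rate for 8962.39 is 17.5% + €1.73/unit.
8962.39 has an FTA preferential rate, but origin Loria is not Galena; base rate stands.
Duty = €58,991.28 × 17.5% + 542 × €1.73 = €11,261.13.
Line 3 (6068.27, Galena, 3,647 pairs, €488,698.00):
Base rate for 6068.27 is 6% + €1.05/pair.
Origin Galena qualifies under the Serador–Galena agreement and 6068.27 is covered: preferential rate Free applies instead.
Duty = €488,698.00 × 0% = €0.00.
Total = €0.00 + €11,261.13 + €0.00 = €11,261.13.

€11,261.13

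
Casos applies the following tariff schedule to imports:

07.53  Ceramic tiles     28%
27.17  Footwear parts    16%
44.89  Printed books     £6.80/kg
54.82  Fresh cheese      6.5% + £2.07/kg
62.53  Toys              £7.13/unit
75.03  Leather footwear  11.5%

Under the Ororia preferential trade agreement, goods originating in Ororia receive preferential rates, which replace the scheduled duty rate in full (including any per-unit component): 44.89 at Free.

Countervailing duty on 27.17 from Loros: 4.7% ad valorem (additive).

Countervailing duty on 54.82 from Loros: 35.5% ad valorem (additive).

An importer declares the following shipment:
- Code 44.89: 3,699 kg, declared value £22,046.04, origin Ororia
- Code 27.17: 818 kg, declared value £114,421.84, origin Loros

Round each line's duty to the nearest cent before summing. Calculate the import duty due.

Line 1 (44.89, Ororia, 3,699 kg, £22,046.04):
Base rate for 44.89 is £6.80/kg.
Origin Ororia qualifies under the Casos–Ororia agreement and 44.89 is covered: preferential rate Free applies instead.
Duty = £22,046.04 × 0% = £0.00.
Line 2 (27.17, Loros, 818 kg, £114,421.84):
Base rate for 27.17 is 16%.
Additional duty on 27.17 from Loros: +4.7%. Applied ad valorem rate: 16% + 4.7% = 20.7%.
Duty = £114,421.84 × 20.7% = £23,685.32.
Total = £0.00 + £23,685.32 = £23,685.32.

£23,685.32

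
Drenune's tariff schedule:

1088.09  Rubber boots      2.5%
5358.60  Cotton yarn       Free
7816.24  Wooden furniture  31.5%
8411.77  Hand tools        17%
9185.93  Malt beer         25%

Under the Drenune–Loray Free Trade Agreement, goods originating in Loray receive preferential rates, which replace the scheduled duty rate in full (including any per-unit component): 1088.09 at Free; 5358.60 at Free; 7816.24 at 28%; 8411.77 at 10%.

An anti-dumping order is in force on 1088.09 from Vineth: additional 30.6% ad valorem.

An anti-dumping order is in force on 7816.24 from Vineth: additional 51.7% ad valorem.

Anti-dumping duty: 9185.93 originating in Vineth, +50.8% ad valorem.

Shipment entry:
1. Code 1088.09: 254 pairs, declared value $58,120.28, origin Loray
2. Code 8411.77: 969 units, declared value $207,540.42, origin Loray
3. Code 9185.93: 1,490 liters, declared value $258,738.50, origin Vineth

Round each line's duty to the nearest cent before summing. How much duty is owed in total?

Line 1 (1088.09, Loray, 254 pairs, $58,120.28):
Base rate for 1088.09 is 2.5%.
Origin Loray qualifies under the Drenune–Loray agreement and 1088.09 is covered: preferential rate Free applies instead.
The additional-duty order on 1088.09 targets Vineth, not Loray; it does not apply.
Duty = $58,120.28 × 0% = $0.00.
Line 2 (8411.77, Loray, 969 units, $207,540.42):
Base rate for 8411.77 is 17%.
Origin Loray qualifies under the Drenune–Loray agreement and 8411.77 is covered: preferential rate 10% applies instead.
Duty = $207,540.42 × 10% = $20,754.04.
Line 3 (9185.93, Vineth, 1,490 liters, $258,738.50):
Base rate for 9185.93 is 25%.
Additional duty on 9185.93 from Vineth: +50.8%. Applied ad valorem rate: 25% + 50.8% = 75.8%.
Duty = $258,738.50 × 75.8% = $196,123.78.
Total = $0.00 + $20,754.04 + $196,123.78 = $216,877.82.

$216,877.82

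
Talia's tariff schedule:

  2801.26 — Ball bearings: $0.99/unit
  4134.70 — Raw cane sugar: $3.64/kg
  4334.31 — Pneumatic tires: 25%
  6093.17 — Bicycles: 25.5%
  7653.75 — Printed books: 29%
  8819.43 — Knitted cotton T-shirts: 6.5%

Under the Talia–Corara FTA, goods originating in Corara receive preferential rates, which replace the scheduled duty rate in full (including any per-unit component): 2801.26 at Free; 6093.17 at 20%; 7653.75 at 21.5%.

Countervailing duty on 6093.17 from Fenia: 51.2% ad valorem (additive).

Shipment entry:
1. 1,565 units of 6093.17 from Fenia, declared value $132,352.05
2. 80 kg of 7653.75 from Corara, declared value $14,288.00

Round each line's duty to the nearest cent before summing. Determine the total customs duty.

$104,585.94

Line 1 (6093.17, Fenia, 1,565 units, $132,352.05):
Base rate for 6093.17 is 25.5%.
6093.17 has an FTA preferential rate, but origin Fenia is not Corara; base rate stands.
Additional duty on 6093.17 from Fenia: +51.2%. Applied ad valorem rate: 25.5% + 51.2% = 76.7%.
Duty = $132,352.05 × 76.7% = $101,514.02.
Line 2 (7653.75, Corara, 80 kg, $14,288.00):
Base rate for 7653.75 is 29%.
Origin Corara qualifies under the Talia–Corara agreement and 7653.75 is covered: preferential rate 21.5% applies instead.
Duty = $14,288.00 × 21.5% = $3,071.92.
Total = $101,514.02 + $3,071.92 = $104,585.94.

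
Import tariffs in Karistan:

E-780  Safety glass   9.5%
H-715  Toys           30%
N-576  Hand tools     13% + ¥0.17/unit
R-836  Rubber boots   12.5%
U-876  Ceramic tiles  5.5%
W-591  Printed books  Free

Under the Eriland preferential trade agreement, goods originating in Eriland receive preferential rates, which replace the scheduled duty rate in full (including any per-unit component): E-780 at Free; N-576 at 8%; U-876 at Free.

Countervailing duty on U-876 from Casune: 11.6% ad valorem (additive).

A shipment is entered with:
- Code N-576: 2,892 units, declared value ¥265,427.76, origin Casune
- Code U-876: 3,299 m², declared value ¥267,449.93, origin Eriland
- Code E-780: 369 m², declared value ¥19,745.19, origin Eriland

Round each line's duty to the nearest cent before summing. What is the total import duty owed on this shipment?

¥34,997.25

Line 1 (N-576, Casune, 2,892 units, ¥265,427.76):
Base rate for N-576 is 13% + ¥0.17/unit.
N-576 has an FTA preferential rate, but origin Casune is not Eriland; base rate stands.
Duty = ¥265,427.76 × 13% + 2,892 × ¥0.17 = ¥34,997.25.
Line 2 (U-876, Eriland, 3,299 m², ¥267,449.93):
Base rate for U-876 is 5.5%.
Origin Eriland qualifies under the Karistan–Eriland agreement and U-876 is covered: preferential rate Free applies instead.
The additional-duty order on U-876 targets Casune, not Eriland; it does not apply.
Duty = ¥267,449.93 × 0% = ¥0.00.
Line 3 (E-780, Eriland, 369 m², ¥19,745.19):
Base rate for E-780 is 9.5%.
Origin Eriland qualifies under the Karistan–Eriland agreement and E-780 is covered: preferential rate Free applies instead.
Duty = ¥19,745.19 × 0% = ¥0.00.
Total = ¥34,997.25 + ¥0.00 + ¥0.00 = ¥34,997.25.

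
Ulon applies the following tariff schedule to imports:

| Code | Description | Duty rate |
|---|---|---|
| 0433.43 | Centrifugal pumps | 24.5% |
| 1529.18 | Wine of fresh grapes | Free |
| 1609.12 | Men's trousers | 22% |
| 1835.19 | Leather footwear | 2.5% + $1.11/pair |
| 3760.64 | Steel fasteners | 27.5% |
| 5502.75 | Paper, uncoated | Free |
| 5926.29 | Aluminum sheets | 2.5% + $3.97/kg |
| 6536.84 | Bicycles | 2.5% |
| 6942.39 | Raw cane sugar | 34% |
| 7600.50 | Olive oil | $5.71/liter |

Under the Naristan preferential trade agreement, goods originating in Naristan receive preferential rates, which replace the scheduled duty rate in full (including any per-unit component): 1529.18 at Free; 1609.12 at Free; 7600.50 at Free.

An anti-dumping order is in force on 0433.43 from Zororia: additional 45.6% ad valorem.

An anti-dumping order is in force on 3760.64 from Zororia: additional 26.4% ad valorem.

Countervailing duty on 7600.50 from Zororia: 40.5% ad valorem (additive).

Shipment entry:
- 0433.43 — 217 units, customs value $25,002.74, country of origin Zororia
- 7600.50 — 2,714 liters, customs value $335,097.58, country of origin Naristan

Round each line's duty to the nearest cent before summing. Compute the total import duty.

Line 1 (0433.43, Zororia, 217 units, $25,002.74):
Base rate for 0433.43 is 24.5%.
Additional duty on 0433.43 from Zororia: +45.6%. Applied ad valorem rate: 24.5% + 45.6% = 70.1%.
Duty = $25,002.74 × 70.1% = $17,526.92.
Line 2 (7600.50, Naristan, 2,714 liters, $335,097.58):
Base rate for 7600.50 is $5.71/liter.
Origin Naristan qualifies under the Ulon–Naristan agreement and 7600.50 is covered: preferential rate Free applies instead.
The additional-duty order on 7600.50 targets Zororia, not Naristan; it does not apply.
Duty = $335,097.58 × 0% = $0.00.
Total = $17,526.92 + $0.00 = $17,526.92.

$17,526.92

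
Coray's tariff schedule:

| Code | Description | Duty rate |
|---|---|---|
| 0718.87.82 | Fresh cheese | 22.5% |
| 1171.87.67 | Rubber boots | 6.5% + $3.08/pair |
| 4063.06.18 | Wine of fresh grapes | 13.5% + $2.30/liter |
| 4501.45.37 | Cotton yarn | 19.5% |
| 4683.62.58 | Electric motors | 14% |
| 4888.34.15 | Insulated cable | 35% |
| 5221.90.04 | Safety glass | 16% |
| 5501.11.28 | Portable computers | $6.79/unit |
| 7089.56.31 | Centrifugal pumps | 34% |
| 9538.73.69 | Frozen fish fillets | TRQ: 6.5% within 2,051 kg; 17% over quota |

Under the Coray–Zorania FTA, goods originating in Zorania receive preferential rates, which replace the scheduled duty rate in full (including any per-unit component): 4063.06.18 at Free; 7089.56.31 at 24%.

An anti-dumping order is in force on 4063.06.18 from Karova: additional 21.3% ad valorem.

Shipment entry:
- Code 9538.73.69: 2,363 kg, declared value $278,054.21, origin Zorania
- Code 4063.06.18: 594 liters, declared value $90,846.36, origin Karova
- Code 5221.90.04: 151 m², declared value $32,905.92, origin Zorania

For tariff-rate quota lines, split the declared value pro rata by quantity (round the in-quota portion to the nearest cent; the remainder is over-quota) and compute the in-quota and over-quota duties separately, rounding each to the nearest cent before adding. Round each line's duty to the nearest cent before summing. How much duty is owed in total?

Line 1 (9538.73.69, Zorania, 2,363 kg, $278,054.21):
Code 9538.73.69 is under a tariff-rate quota (threshold 2,051 kg). In-quota: 2,051 kg at 6.5%; over-quota: 312 kg at 17%.
Pro-rata value split: in-quota = $278,054.21 × 2,051/2,363 = $241,341.17; over-quota = $278,054.21 − $241,341.17 = $36,713.04.
In-quota duty = $241,341.17 × 6.5% = $15,687.18. Over-quota duty = $36,713.04 × 17% = $6,241.22.
Line duty = $15,687.18 + $6,241.22 = $21,928.40.
Line 2 (4063.06.18, Karova, 594 liters, $90,846.36):
Base rate for 4063.06.18 is 13.5% + $2.30/liter.
4063.06.18 has an FTA preferential rate, but origin Karova is not Zorania; base rate stands.
Additional duty on 4063.06.18 from Karova: +21.3%. Applied ad valorem rate: 13.5% + 21.3% = 34.8%.
Duty = $90,846.36 × 34.8% + 594 × $2.30 = $32,980.73.
Line 3 (5221.90.04, Zorania, 151 m², $32,905.92):
Base rate for 5221.90.04 is 16%.
Origin Zorania is the FTA partner but 5221.90.04 is not on the preference list; base rate stands.
Duty = $32,905.92 × 16% = $5,264.95.
Total = $21,928.40 + $32,980.73 + $5,264.95 = $60,174.08.

$60,174.08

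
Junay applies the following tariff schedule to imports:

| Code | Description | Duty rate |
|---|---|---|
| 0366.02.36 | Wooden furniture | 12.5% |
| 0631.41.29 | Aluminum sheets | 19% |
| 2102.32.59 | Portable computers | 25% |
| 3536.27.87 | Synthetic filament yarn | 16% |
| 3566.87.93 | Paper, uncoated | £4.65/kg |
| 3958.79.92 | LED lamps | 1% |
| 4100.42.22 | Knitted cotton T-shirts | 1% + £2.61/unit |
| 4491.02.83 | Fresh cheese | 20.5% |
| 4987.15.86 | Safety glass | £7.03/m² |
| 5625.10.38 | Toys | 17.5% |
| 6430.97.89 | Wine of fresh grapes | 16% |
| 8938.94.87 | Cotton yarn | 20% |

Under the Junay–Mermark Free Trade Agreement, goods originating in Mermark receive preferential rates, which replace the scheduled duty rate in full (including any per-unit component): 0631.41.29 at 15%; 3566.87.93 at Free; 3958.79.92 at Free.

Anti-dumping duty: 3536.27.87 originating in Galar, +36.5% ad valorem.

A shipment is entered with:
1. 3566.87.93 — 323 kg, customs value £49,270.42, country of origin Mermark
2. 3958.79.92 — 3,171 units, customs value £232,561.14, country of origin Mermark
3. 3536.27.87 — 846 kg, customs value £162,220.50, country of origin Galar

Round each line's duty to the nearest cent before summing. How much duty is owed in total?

£85,165.76

Line 1 (3566.87.93, Mermark, 323 kg, £49,270.42):
Base rate for 3566.87.93 is £4.65/kg.
Origin Mermark qualifies under the Junay–Mermark agreement and 3566.87.93 is covered: preferential rate Free applies instead.
Duty = £49,270.42 × 0% = £0.00.
Line 2 (3958.79.92, Mermark, 3,171 units, £232,561.14):
Base rate for 3958.79.92 is 1%.
Origin Mermark qualifies under the Junay–Mermark agreement and 3958.79.92 is covered: preferential rate Free applies instead.
Duty = £232,561.14 × 0% = £0.00.
Line 3 (3536.27.87, Galar, 846 kg, £162,220.50):
Base rate for 3536.27.87 is 16%.
Additional duty on 3536.27.87 from Galar: +36.5%. Applied ad valorem rate: 16% + 36.5% = 52.5%.
Duty = £162,220.50 × 52.5% = £85,165.76.
Total = £0.00 + £0.00 + £85,165.76 = £85,165.76.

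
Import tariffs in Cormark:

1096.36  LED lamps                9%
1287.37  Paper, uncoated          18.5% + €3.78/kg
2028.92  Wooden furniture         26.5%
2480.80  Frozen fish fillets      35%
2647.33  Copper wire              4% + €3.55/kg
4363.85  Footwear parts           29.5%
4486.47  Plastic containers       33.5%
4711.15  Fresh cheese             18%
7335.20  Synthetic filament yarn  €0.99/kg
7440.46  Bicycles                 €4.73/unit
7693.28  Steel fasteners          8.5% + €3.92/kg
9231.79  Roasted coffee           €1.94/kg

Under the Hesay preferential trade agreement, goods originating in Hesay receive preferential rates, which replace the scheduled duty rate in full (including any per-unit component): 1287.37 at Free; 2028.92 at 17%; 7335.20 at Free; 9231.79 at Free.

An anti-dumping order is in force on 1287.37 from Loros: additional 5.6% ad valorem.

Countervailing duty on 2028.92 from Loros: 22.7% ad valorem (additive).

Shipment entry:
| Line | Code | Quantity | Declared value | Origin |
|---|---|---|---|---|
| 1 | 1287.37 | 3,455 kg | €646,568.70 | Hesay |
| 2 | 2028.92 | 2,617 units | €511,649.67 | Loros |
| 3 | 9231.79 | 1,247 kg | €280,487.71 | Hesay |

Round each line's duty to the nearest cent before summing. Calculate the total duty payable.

Line 1 (1287.37, Hesay, 3,455 kg, €646,568.70):
Base rate for 1287.37 is 18.5% + €3.78/kg.
Origin Hesay qualifies under the Cormark–Hesay agreement and 1287.37 is covered: preferential rate Free applies instead.
The additional-duty order on 1287.37 targets Loros, not Hesay; it does not apply.
Duty = €646,568.70 × 0% = €0.00.
Line 2 (2028.92, Loros, 2,617 units, €511,649.67):
Base rate for 2028.92 is 26.5%.
2028.92 has an FTA preferential rate, but origin Loros is not Hesay; base rate stands.
Additional duty on 2028.92 from Loros: +22.7%. Applied ad valorem rate: 26.5% + 22.7% = 49.2%.
Duty = €511,649.67 × 49.2% = €251,731.64.
Line 3 (9231.79, Hesay, 1,247 kg, €280,487.71):
Base rate for 9231.79 is €1.94/kg.
Origin Hesay qualifies under the Cormark–Hesay agreement and 9231.79 is covered: preferential rate Free applies instead.
Duty = €280,487.71 × 0% = €0.00.
Total = €0.00 + €251,731.64 + €0.00 = €251,731.64.

€251,731.64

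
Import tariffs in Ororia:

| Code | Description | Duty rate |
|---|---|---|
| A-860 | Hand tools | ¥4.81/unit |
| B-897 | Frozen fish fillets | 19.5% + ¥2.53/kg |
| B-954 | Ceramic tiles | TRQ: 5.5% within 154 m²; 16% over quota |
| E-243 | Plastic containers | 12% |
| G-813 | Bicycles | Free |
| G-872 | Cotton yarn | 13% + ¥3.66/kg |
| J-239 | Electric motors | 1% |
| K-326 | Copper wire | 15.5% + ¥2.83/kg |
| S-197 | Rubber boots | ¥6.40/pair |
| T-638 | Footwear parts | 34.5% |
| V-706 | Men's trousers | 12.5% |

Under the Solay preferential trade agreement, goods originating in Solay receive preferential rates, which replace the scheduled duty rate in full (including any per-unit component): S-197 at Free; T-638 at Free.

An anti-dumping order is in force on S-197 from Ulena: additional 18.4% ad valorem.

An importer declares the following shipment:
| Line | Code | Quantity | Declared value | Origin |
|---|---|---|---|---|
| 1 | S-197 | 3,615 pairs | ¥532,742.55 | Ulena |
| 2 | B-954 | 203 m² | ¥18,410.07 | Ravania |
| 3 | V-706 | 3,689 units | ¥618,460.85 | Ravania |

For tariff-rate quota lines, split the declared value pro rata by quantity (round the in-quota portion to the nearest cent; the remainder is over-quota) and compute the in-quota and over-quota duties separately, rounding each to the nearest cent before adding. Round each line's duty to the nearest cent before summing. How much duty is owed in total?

¥199,947.39

Line 1 (S-197, Ulena, 3,615 pairs, ¥532,742.55):
Base rate for S-197 is ¥6.40/pair.
S-197 has an FTA preferential rate, but origin Ulena is not Solay; base rate stands.
Additional duty on S-197 from Ulena: +18.4% ad valorem. Applied ad valorem rate = 18.4%.
Duty = ¥532,742.55 × 18.4% + 3,615 × ¥6.40 = ¥121,160.63.
Line 2 (B-954, Ravania, 203 m², ¥18,410.07):
Code B-954 is under a tariff-rate quota (threshold 154 m²). In-quota: 154 m² at 5.5%; over-quota: 49 m² at 16%.
Pro-rata value split: in-quota = ¥18,410.07 × 154/203 = ¥13,966.26; over-quota = ¥18,410.07 − ¥13,966.26 = ¥4,443.81.
In-quota duty = ¥13,966.26 × 5.5% = ¥768.14. Over-quota duty = ¥4,443.81 × 16% = ¥711.01.
Line duty = ¥768.14 + ¥711.01 = ¥1,479.15.
Line 3 (V-706, Ravania, 3,689 units, ¥618,460.85):
Base rate for V-706 is 12.5%.
Duty = ¥618,460.85 × 12.5% = ¥77,307.61.
Total = ¥121,160.63 + ¥1,479.15 + ¥77,307.61 = ¥199,947.39.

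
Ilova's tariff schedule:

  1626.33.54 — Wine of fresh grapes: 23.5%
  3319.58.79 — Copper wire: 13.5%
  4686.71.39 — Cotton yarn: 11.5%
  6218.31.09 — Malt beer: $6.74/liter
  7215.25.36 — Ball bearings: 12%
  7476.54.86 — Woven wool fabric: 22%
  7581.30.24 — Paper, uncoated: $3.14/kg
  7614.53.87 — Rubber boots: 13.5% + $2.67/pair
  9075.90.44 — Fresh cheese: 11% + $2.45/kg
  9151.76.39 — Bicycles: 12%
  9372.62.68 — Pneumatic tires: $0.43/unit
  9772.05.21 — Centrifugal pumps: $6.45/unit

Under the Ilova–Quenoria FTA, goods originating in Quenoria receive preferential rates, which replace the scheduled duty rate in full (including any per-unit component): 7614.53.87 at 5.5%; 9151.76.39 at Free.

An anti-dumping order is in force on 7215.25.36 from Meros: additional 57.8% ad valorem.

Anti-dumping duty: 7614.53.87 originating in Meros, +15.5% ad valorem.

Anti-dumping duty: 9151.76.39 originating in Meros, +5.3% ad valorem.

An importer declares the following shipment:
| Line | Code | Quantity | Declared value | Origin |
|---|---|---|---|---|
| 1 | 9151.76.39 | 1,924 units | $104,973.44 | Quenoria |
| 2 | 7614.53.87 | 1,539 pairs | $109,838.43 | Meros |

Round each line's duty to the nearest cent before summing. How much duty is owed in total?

Line 1 (9151.76.39, Quenoria, 1,924 units, $104,973.44):
Base rate for 9151.76.39 is 12%.
Origin Quenoria qualifies under the Ilova–Quenoria agreement and 9151.76.39 is covered: preferential rate Free applies instead.
The additional-duty order on 9151.76.39 targets Meros, not Quenoria; it does not apply.
Duty = $104,973.44 × 0% = $0.00.
Line 2 (7614.53.87, Meros, 1,539 pairs, $109,838.43):
Base rate for 7614.53.87 is 13.5% + $2.67/pair.
7614.53.87 has an FTA preferential rate, but origin Meros is not Quenoria; base rate stands.
Additional duty on 7614.53.87 from Meros: +15.5%. Applied ad valorem rate: 13.5% + 15.5% = 29%.
Duty = $109,838.43 × 29% + 1,539 × $2.67 = $35,962.27.
Total = $0.00 + $35,962.27 = $35,962.27.

$35,962.27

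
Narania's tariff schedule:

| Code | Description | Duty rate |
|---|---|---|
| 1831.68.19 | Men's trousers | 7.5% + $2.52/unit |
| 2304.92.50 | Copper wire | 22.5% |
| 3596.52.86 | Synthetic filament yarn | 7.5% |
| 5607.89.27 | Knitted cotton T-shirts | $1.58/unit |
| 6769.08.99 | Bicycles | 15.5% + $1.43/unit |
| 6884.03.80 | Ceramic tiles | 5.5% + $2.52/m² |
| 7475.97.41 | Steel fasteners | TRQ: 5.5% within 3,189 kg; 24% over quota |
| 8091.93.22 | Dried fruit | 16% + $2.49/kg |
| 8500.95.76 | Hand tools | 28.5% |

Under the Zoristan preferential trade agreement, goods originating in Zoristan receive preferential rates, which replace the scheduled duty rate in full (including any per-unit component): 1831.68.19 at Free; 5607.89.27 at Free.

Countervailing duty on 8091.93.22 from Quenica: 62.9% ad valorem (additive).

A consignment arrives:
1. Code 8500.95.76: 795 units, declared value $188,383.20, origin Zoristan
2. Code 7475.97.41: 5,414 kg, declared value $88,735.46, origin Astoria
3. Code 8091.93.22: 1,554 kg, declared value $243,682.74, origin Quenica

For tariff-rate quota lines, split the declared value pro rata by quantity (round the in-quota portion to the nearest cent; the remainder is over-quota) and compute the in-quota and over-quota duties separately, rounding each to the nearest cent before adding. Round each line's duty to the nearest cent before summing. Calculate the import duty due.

Line 1 (8500.95.76, Zoristan, 795 units, $188,383.20):
Base rate for 8500.95.76 is 28.5%.
Origin Zoristan is the FTA partner but 8500.95.76 is not on the preference list; base rate stands.
Duty = $188,383.20 × 28.5% = $53,689.21.
Line 2 (7475.97.41, Astoria, 5,414 kg, $88,735.46):
Code 7475.97.41 is under a tariff-rate quota (threshold 3,189 kg). In-quota: 3,189 kg at 5.5%; over-quota: 2,225 kg at 24%.
Pro-rata value split: in-quota = $88,735.46 × 3,189/5,414 = $52,267.71; over-quota = $88,735.46 − $52,267.71 = $36,467.75.
In-quota duty = $52,267.71 × 5.5% = $2,874.72. Over-quota duty = $36,467.75 × 24% = $8,752.26.
Line duty = $2,874.72 + $8,752.26 = $11,626.98.
Line 3 (8091.93.22, Quenica, 1,554 kg, $243,682.74):
Base rate for 8091.93.22 is 16% + $2.49/kg.
Additional duty on 8091.93.22 from Quenica: +62.9%. Applied ad valorem rate: 16% + 62.9% = 78.9%.
Duty = $243,682.74 × 78.9% + 1,554 × $2.49 = $196,135.14.
Total = $53,689.21 + $11,626.98 + $196,135.14 = $261,451.33.

$261,451.33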